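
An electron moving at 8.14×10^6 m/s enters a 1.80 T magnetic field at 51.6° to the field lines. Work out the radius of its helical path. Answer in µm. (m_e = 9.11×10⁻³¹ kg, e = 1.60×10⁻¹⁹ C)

r ≈ 20.2 µm

Only the perpendicular component v⊥ = v sin51.6° = 6.38×10^6 m/s is bent by the field.
r = m v⊥ /(qB) = (9.11×10^-31)(6.38×10^6) / [(1×1.60×10^-19)(1.80)] = 2.02×10^-5 m.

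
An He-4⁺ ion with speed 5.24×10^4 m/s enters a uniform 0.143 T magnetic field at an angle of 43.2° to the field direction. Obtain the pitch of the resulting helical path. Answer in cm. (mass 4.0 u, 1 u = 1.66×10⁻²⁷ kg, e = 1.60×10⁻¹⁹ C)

pitch ≈ 6.97 cm

The velocity component along B is v∥ = v cos43.2° = 3.82×10^4 m/s.
The cyclotron period T = 2πm/(qB) = 1.82×10^-6 s is set by m, q, B alone.
Pitch = v∥·T = (3.82×10^4)(1.82×10^-6) = 0.0697 m.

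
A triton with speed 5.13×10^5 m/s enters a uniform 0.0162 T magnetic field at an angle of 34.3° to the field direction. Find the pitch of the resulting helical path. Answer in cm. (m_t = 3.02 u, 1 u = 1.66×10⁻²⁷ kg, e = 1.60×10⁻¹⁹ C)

pitch ≈ 515 cm

The velocity component along B is v∥ = v cos34.3° = 4.24×10^5 m/s.
The cyclotron period T = 2πm/(qB) = 1.22×10^-5 s is set by m, q, B alone.
Pitch = v∥·T = (4.24×10^5)(1.22×10^-5) = 5.15 m.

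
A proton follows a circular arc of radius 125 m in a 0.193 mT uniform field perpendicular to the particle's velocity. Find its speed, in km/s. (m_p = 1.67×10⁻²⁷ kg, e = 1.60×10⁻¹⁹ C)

v ≈ 2310 km/s

From qvB = mv²/r, v = qBr/m.
v = (1×1.60×10^-19)(1.93×10^-4)(125) / (1.67×10^-27) = 2.31×10^6 m/s.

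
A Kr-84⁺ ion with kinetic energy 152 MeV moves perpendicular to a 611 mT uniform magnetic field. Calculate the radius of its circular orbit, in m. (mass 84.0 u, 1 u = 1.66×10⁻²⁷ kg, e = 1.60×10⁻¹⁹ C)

Convert the energy: K = 152 MeV = 2.43×10^-11 J.
v = √(2K/m) = √(2·2.43×10^-11/1.39×10^-25) = 1.87×10^7 m/s.
r = mv/(qB) = (1.39×10^-25)(1.87×10^7) / [(1×1.60×10^-19)(0.611)] = 26.6 m.

r ≈ 26.6 m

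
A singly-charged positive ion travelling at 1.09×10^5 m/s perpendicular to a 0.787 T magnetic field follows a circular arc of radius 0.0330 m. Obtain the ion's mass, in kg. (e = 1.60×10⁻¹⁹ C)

m ≈ 3.81×10^-26 kg

qvB = mv²/r ⇒ m = qBr/v.
m = (1×1.60×10^-19)(0.787)(0.0330) / (1.09×10^5) = 3.81×10^-26 kg.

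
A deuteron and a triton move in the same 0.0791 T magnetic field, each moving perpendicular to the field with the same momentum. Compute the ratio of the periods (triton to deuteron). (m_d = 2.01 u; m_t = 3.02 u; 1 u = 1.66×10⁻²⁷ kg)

T = 2πm/(qB) is independent of speed, so T₂/T₁ = (m₂/q₂)/(m₁/q₁).
T_{triton}/T_{deuteron} = (5.01×10^-27/1e) / (3.34×10^-27/1e) = 1.50.

ratio ≈ 1.50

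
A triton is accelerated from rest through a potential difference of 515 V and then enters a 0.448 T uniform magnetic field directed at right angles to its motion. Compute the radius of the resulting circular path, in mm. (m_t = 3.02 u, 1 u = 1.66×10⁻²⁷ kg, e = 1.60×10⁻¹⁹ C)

The kinetic energy gained is K = qV = (1×1.60×10^-19)(515) = 8.24×10^-17 J.
v = √(2K/m) = 1.81×10^5 m/s.
r = mv/(qB) = (5.01×10^-27)(1.81×10^5) / [(1×1.60×10^-19)(0.448)] = 0.0127 m.

r ≈ 12.7 mm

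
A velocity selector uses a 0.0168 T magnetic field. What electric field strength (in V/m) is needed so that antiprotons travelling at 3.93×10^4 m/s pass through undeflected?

E ≈ 660 V/m

qE = qvB ⇒ E = vB = (3.93×10^4)(0.0168) = 660 V/m.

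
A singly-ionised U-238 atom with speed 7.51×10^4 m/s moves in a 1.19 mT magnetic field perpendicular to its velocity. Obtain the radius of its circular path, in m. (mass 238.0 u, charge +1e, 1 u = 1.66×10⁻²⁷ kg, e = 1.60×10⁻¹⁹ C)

r ≈ 156 m

The magnetic force provides the centripetal force: qvB = mv²/r, so r = mv/(qB).
r = (3.95×10^-25 kg)(7.51×10^4 m/s) / [(1×1.60×10^-19 C)(1.19×10^-3 T)] = 156 m.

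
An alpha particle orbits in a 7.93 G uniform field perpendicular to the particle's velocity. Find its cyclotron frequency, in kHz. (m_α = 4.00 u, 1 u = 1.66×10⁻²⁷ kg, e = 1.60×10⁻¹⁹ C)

f ≈ 6.08 kHz

f = qB/(2πm) = (2×1.60×10^-19)(7.93×10^-4) / [2π(6.64×10^-27)] = 6080 Hz.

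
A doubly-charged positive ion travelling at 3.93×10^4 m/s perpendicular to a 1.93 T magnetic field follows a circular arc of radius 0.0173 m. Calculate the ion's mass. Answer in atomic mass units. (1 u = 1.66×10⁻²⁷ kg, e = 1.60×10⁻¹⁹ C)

m ≈ 164 u

qvB = mv²/r ⇒ m = qBr/v.
m = (2×1.60×10^-19)(1.93)(0.0173) / (3.93×10^4) = 2.72×10^-25 kg = 164 u.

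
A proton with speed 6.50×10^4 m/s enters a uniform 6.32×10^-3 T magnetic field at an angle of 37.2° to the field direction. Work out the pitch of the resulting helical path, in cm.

pitch ≈ 53.7 cm

The velocity component along B is v∥ = v cos37.2° = 5.18×10^4 m/s.
The cyclotron period T = 2πm/(qB) = 1.04×10^-5 s is set by m, q, B alone.
Pitch = v∥·T = (5.18×10^4)(1.04×10^-5) = 0.537 m.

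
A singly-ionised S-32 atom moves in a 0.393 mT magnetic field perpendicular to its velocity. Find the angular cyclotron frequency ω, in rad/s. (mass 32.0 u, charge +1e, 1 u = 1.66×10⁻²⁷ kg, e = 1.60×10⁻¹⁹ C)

ω = qB/m = (1×1.60×10^-19)(3.93×10^-4) / (5.31×10^-26) = 1180 rad/s.

ω ≈ 1180 rad/s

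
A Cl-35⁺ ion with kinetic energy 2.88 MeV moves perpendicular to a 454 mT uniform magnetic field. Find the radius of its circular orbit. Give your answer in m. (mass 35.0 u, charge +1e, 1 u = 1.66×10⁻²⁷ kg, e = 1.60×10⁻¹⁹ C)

r ≈ 3.19 m

Convert the energy: K = 2.88 MeV = 4.61×10^-13 J.
v = √(2K/m) = √(2·4.61×10^-13/5.81×10^-26) = 3.98×10^6 m/s.
r = mv/(qB) = (5.81×10^-26)(3.98×10^6) / [(1×1.60×10^-19)(0.454)] = 3.19 m.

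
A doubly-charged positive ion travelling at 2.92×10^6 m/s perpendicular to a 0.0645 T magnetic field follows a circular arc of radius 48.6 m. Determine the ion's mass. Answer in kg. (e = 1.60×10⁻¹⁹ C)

qvB = mv²/r ⇒ m = qBr/v.
m = (2×1.60×10^-19)(0.0645)(48.6) / (2.92×10^6) = 3.44×10^-25 kg.

m ≈ 3.44×10^-25 kg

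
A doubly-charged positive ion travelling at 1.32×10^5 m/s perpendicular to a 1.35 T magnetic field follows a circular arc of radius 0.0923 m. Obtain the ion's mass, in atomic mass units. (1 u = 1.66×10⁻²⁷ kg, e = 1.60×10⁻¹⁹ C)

m ≈ 182 u

qvB = mv²/r ⇒ m = qBr/v.
m = (2×1.60×10^-19)(1.35)(0.0923) / (1.32×10^5) = 3.02×10^-25 kg = 182 u.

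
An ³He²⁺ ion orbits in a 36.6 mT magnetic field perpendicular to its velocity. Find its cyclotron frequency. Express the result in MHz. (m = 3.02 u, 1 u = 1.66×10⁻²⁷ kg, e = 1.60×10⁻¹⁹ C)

f ≈ 0.372 MHz

f = qB/(2πm) = (2×1.60×10^-19)(0.0366) / [2π(5.01×10^-27)] = 3.72×10^5 Hz.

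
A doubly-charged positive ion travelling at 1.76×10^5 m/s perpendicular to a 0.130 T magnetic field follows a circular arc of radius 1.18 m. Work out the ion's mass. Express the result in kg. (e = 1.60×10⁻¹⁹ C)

qvB = mv²/r ⇒ m = qBr/v.
m = (2×1.60×10^-19)(0.130)(1.18) / (1.76×10^5) = 2.79×10^-25 kg.

m ≈ 2.79×10^-25 kg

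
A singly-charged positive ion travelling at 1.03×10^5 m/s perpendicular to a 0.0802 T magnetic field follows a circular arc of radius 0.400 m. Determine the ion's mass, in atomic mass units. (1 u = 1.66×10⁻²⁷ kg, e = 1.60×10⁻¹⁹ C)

qvB = mv²/r ⇒ m = qBr/v.
m = (1×1.60×10^-19)(0.0802)(0.400) / (1.03×10^5) = 4.98×10^-26 kg = 30.0 u.

m ≈ 30.0 u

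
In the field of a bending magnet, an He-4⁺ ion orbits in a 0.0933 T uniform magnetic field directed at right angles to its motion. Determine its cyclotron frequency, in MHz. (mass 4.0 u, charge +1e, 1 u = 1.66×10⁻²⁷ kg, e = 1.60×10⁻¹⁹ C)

f ≈ 0.358 MHz

f = qB/(2πm) = (1×1.60×10^-19)(0.0933) / [2π(6.64×10^-27)] = 3.58×10^5 Hz.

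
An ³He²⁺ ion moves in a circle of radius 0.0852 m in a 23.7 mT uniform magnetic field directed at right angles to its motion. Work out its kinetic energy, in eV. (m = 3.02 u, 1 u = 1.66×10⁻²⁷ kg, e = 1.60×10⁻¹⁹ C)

v = qBr/m = (2×1.60×10^-19)(0.0237)(0.0852) / (5.01×10^-27) = 1.29×10^5 m/s.
K = ½mv² = 0.5·(5.01×10^-27)·(1.29×10^5)² = 4.16×10^-17 J = 260 eV.

K ≈ 260 eV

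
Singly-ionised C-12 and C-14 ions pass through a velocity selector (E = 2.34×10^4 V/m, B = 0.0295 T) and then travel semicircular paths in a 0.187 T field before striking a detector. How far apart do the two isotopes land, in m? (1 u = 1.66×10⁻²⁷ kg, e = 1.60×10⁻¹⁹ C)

Both emerge at v = E/B₁ = 7.93×10^5 m/s.
r = mv/(qB₂), so r₁ = 0.5281 m and r₂ = 0.6161 m, giving Δr = 0.0880 m.
After a semicircle each ion lands a diameter 2r from the entry slit, so the separation is 2Δr = 0.176 m.

Δd ≈ 0.176 m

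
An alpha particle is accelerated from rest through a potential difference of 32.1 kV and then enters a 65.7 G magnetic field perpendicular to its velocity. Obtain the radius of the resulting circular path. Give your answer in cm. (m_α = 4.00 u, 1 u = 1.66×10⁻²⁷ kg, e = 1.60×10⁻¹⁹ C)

The kinetic energy gained is K = qV = (2×1.60×10^-19)(3.21×10^4) = 1.03×10^-14 J.
v = √(2K/m) = 1.76×10^6 m/s.
r = mv/(qB) = (6.64×10^-27)(1.76×10^6) / [(2×1.60×10^-19)(6.57×10^-3)] = 5.56 m.

r ≈ 556 cm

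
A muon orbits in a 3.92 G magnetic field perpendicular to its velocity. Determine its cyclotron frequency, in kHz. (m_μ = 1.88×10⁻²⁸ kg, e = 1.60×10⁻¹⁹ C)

f = qB/(2πm) = (1×1.60×10^-19)(3.92×10^-4) / [2π(1.88×10^-28)] = 5.31×10^4 Hz.

f ≈ 53.1 kHz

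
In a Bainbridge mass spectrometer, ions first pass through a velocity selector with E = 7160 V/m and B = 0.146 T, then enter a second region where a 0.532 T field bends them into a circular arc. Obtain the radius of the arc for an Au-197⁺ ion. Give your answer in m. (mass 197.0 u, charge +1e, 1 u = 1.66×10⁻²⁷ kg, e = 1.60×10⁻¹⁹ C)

The selector passes v = E/B = 7160/0.146 = 4.90×10^4 m/s.
In the deflection region, r = mv/(qB₂) = (3.27×10^-25)(4.90×10^4) / [(1×1.60×10^-19)(0.532)] = 0.188 m.

r ≈ 0.188 m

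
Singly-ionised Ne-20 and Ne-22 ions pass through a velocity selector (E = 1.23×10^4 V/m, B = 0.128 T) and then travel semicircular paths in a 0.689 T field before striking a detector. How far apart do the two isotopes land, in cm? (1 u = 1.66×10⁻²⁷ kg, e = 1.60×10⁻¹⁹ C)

Both emerge at v = E/B₁ = 9.61×10^4 m/s.
r = mv/(qB₂), so r₁ = 0.02894 m and r₂ = 0.03183 m, giving Δr = 2.89×10^-3 m.
After a semicircle each ion lands a diameter 2r from the entry slit, so the separation is 2Δr = 5.79×10^-3 m.

Δd ≈ 0.579 cm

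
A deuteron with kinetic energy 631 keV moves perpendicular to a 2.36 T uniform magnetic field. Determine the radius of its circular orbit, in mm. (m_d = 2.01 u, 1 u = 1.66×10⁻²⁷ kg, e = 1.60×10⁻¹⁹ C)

r ≈ 68.7 mm

Convert the energy: K = 631 keV = 1.01×10^-13 J.
v = √(2K/m) = √(2·1.01×10^-13/3.34×10^-27) = 7.78×10^6 m/s.
r = mv/(qB) = (3.34×10^-27)(7.78×10^6) / [(1×1.60×10^-19)(2.36)] = 0.0687 m.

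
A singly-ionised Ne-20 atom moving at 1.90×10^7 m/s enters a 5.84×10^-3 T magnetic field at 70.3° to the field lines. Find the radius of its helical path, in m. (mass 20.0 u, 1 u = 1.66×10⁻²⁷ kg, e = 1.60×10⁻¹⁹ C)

r ≈ 636 m

Only the perpendicular component v⊥ = v sin70.3° = 1.79×10^7 m/s is bent by the field.
r = m v⊥ /(qB) = (3.32×10^-26)(1.79×10^7) / [(1×1.60×10^-19)(5.84×10^-3)] = 636 m.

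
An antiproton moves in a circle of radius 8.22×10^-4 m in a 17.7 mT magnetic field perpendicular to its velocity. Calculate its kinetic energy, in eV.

v = qBr/m = (1×1.60×10^-19)(0.0177)(8.22×10^-4) / (1.67×10^-27) = 1390 m/s.
K = ½mv² = 0.5·(1.67×10^-27)·(1390)² = 1.62×10^-21 J = 0.0101 eV.

K ≈ 0.0101 eV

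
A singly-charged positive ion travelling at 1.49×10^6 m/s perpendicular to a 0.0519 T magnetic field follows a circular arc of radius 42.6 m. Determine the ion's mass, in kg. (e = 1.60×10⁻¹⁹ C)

qvB = mv²/r ⇒ m = qBr/v.
m = (1×1.60×10^-19)(0.0519)(42.6) / (1.49×10^6) = 2.37×10^-25 kg.

m ≈ 2.37×10^-25 kg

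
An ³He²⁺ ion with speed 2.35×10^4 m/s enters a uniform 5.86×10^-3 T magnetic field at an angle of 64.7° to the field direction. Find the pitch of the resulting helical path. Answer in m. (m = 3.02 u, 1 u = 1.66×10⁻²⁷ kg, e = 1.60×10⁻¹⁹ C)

The velocity component along B is v∥ = v cos64.7° = 1.00×10^4 m/s.
The cyclotron period T = 2πm/(qB) = 1.68×10^-5 s is set by m, q, B alone.
Pitch = v∥·T = (1.00×10^4)(1.68×10^-5) = 0.169 m.

pitch ≈ 0.169 m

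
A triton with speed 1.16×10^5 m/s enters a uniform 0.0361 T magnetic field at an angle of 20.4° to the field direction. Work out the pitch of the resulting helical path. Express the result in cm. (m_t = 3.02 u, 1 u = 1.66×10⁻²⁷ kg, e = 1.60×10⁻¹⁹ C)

The velocity component along B is v∥ = v cos20.4° = 1.09×10^5 m/s.
The cyclotron period T = 2πm/(qB) = 5.45×10^-6 s is set by m, q, B alone.
Pitch = v∥·T = (1.09×10^5)(5.45×10^-6) = 0.593 m.

pitch ≈ 59.3 cm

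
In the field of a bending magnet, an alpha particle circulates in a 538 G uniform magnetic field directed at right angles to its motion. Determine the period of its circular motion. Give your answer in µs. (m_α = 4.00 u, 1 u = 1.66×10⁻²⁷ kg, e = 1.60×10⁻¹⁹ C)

The cyclotron period is independent of speed: T = 2πm/(qB).
T = 2π(6.64×10^-27) / [(2×1.60×10^-19)(0.0538)] = 2.42×10^-6 s.

T ≈ 2.42 µs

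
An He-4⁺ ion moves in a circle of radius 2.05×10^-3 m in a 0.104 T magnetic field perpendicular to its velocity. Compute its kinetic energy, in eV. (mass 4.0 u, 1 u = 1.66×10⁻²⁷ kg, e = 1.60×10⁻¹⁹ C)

K ≈ 0.548 eV

v = qBr/m = (1×1.60×10^-19)(0.104)(2.05×10^-3) / (6.64×10^-27) = 5140 m/s.
K = ½mv² = 0.5·(6.64×10^-27)·(5140)² = 8.76×10^-20 J = 0.548 eV.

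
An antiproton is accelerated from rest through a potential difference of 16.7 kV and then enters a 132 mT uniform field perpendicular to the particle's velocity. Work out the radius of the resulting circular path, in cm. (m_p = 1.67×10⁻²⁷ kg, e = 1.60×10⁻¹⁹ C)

r ≈ 14.1 cm

The kinetic energy gained is K = qV = (1×1.60×10^-19)(1.67×10^4) = 2.67×10^-15 J.
v = √(2K/m) = 1.79×10^6 m/s.
r = mv/(qB) = (1.67×10^-27)(1.79×10^6) / [(1×1.60×10^-19)(0.132)] = 0.141 m.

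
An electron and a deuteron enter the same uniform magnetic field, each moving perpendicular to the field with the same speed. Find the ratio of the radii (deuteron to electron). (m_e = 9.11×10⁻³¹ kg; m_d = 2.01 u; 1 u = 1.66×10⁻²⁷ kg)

ratio ≈ 3660

r = mv/(qB) ⇒ at equal v, r ∝ m/q.
r_{deuteron}/r_{electron} = 3660.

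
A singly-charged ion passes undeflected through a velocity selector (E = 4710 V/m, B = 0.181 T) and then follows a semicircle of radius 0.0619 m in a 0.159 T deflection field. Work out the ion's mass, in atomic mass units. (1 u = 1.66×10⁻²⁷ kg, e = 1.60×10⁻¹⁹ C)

v = E/B₁ = 2.60×10^4 m/s.
From r = mv/(qB₂), m = qB₂r/v = (1×1.60×10^-19)(0.159)(0.0619) / (2.60×10^4) = 6.05×10^-26 kg.
In atomic mass units: m = 6.05×10^-26 / 1.66×10^-27 = 36.5 u.

m ≈ 36.5 u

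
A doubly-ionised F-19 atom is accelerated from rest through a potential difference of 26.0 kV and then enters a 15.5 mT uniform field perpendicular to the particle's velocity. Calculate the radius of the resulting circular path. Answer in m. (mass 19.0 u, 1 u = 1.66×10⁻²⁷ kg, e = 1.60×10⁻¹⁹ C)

The kinetic energy gained is K = qV = (2×1.60×10^-19)(2.60×10^4) = 8.32×10^-15 J.
v = √(2K/m) = 7.26×10^5 m/s.
r = mv/(qB) = (3.15×10^-26)(7.26×10^5) / [(2×1.60×10^-19)(0.0155)] = 4.62 m.

r ≈ 4.62 m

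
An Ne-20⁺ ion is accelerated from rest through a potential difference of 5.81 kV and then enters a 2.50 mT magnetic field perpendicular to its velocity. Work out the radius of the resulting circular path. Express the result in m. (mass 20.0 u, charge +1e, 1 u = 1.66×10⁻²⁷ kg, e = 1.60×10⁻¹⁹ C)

The kinetic energy gained is K = qV = (1×1.60×10^-19)(5810) = 9.30×10^-16 J.
v = √(2K/m) = 2.37×10^5 m/s.
r = mv/(qB) = (3.32×10^-26)(2.37×10^5) / [(1×1.60×10^-19)(2.50×10^-3)] = 19.6 m.

r ≈ 19.6 m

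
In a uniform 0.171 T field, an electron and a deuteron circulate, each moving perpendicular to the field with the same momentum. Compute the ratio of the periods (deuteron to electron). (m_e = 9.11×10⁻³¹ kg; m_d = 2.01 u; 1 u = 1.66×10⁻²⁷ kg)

T = 2πm/(qB) is independent of speed, so T₂/T₁ = (m₂/q₂)/(m₁/q₁).
T_{deuteron}/T_{electron} = (3.34×10^-27/1e) / (9.11×10^-31/1e) = 3660.

ratio ≈ 3660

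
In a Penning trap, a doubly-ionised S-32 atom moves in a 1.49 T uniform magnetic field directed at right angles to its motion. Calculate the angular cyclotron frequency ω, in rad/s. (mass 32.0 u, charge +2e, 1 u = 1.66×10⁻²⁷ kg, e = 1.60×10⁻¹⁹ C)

ω = qB/m = (2×1.60×10^-19)(1.49) / (5.31×10^-26) = 8.98×10^6 rad/s.

ω ≈ 8.98×10^6 rad/s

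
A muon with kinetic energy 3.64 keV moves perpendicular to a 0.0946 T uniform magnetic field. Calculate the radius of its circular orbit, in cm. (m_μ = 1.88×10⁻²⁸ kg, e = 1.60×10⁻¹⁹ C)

Convert the energy: K = 3.64 keV = 5.82×10^-16 J.
v = √(2K/m) = √(2·5.82×10^-16/1.88×10^-28) = 2.49×10^6 m/s.
r = mv/(qB) = (1.88×10^-28)(2.49×10^6) / [(1×1.60×10^-19)(0.0946)] = 0.0309 m.

r ≈ 3.09 cm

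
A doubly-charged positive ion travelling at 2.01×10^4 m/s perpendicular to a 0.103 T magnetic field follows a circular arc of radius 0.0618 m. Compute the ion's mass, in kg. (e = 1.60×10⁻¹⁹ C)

qvB = mv²/r ⇒ m = qBr/v.
m = (2×1.60×10^-19)(0.103)(0.0618) / (2.01×10^4) = 1.01×10^-25 kg.

m ≈ 1.01×10^-25 kg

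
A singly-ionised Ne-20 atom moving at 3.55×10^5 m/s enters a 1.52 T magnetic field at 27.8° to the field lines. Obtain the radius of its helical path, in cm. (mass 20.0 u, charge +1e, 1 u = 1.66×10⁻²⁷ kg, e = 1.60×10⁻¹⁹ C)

Only the perpendicular component v⊥ = v sin27.8° = 1.66×10^5 m/s is bent by the field.
r = m v⊥ /(qB) = (3.32×10^-26)(1.66×10^5) / [(1×1.60×10^-19)(1.52)] = 0.0226 m.

r ≈ 2.26 cm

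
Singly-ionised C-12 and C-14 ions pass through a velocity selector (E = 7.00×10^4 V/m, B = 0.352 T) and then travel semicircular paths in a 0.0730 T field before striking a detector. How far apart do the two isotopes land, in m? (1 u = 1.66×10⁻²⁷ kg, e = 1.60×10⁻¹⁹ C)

Both emerge at v = E/B₁ = 1.99×10^5 m/s.
r = mv/(qB₂), so r₁ = 0.3392 m and r₂ = 0.3957 m, giving Δr = 0.0565 m.
After a semicircle each ion lands a diameter 2r from the entry slit, so the separation is 2Δr = 0.113 m.

Δd ≈ 0.113 m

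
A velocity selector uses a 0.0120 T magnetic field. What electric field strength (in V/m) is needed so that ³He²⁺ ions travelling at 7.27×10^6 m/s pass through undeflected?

qE = qvB ⇒ E = vB = (7.27×10^6)(0.0120) = 8.72×10^4 V/m.

E ≈ 8.72×10^4 V/m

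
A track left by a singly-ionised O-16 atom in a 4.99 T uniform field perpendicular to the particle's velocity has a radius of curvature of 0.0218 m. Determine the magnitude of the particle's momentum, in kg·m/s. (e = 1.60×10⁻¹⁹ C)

p ≈ 1.74×10^-20 kg·m/s

Since qvB = mv²/r, the momentum p = mv = qBr.
p = (1×1.60×10^-19)(4.99)(0.0218) = 1.74×10^-20 kg·m/s.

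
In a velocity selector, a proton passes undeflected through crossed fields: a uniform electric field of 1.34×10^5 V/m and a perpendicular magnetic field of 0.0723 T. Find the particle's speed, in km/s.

v ≈ 1850 km/s

For zero net force, qE = qvB, so v = E/B.
v = (1.34×10^5) / (0.0723) = 1.85×10^6 m/s.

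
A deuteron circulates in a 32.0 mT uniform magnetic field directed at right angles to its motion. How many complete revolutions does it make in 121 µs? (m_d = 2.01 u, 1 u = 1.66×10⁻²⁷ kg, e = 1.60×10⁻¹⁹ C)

T = 2πm/(qB) = 2π(3.3366×10^-27) / [(1×1.60×10^-19)(0.0320)] = 4.0946×10^-6 s.
N = t/T = 1.21×10^-4 / 4.0946×10^-6 ≈ 29.55, so 29 complete revolutions.

N = 29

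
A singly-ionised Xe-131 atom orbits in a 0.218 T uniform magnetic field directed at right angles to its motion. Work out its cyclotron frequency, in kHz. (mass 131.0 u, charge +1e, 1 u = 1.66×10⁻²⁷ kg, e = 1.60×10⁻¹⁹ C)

f = qB/(2πm) = (1×1.60×10^-19)(0.218) / [2π(2.17×10^-25)] = 2.55×10^4 Hz.

f ≈ 25.5 kHz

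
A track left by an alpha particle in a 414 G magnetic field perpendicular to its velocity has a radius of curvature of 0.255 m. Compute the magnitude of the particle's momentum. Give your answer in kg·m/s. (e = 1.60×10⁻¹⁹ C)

Since qvB = mv²/r, the momentum p = mv = qBr.
p = (2×1.60×10^-19)(0.0414)(0.255) = 3.38×10^-21 kg·m/s.

p ≈ 3.38×10^-21 kg·m/s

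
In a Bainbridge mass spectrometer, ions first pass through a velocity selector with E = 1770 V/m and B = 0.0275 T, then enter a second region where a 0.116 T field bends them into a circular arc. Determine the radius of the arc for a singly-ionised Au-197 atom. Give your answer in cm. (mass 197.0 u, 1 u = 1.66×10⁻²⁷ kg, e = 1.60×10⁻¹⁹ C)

r ≈ 113 cm

The selector passes v = E/B = 1770/0.0275 = 6.44×10^4 m/s.
In the deflection region, r = mv/(qB₂) = (3.27×10^-25)(6.44×10^4) / [(1×1.60×10^-19)(0.116)] = 1.13 m.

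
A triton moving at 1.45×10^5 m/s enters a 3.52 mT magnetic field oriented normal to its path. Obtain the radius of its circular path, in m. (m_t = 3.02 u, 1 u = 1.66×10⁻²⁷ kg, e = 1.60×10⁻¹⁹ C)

The magnetic force provides the centripetal force: qvB = mv²/r, so r = mv/(qB).
r = (5.01×10^-27 kg)(1.45×10^5 m/s) / [(1×1.60×10^-19 C)(3.52×10^-3 T)] = 1.29 m.

r ≈ 1.29 m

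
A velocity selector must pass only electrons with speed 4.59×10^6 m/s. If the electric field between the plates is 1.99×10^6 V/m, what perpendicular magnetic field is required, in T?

B ≈ 0.434 T

qE = qvB ⇒ B = E/v = (1.99×10^6) / (4.59×10^6) = 0.434 T.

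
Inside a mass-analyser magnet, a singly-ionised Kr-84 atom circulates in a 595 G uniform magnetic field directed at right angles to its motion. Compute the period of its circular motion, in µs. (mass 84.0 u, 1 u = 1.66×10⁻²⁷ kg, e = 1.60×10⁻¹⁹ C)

T ≈ 92.0 µs

The cyclotron period is independent of speed: T = 2πm/(qB).
T = 2π(1.39×10^-25) / [(1×1.60×10^-19)(0.0595)] = 9.20×10^-5 s.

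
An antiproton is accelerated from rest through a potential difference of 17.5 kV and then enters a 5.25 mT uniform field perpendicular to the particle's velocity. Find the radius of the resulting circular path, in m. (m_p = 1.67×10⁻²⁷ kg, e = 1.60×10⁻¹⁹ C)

The kinetic energy gained is K = qV = (1×1.60×10^-19)(1.75×10^4) = 2.80×10^-15 J.
v = √(2K/m) = 1.83×10^6 m/s.
r = mv/(qB) = (1.67×10^-27)(1.83×10^6) / [(1×1.60×10^-19)(5.25×10^-3)] = 3.64 m.

r ≈ 3.64 m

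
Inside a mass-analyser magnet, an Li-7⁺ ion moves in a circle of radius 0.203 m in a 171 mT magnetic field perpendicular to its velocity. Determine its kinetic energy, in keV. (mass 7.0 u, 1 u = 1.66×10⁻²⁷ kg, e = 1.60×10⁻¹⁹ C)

K ≈ 8.30 keV

v = qBr/m = (1×1.60×10^-19)(0.171)(0.203) / (1.16×10^-26) = 4.78×10^5 m/s.
K = ½mv² = 0.5·(1.16×10^-26)·(4.78×10^5)² = 1.33×10^-15 J = 8.30 keV.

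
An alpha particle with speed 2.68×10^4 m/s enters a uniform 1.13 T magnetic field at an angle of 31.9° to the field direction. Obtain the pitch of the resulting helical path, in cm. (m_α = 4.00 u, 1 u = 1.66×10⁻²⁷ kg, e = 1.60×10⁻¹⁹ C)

The velocity component along B is v∥ = v cos31.9° = 2.28×10^4 m/s.
The cyclotron period T = 2πm/(qB) = 1.15×10^-7 s is set by m, q, B alone.
Pitch = v∥·T = (2.28×10^4)(1.15×10^-7) = 2.63×10^-3 m.

pitch ≈ 0.263 cm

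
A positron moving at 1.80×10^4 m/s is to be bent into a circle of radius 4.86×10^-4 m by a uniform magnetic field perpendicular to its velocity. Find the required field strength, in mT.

B ≈ 0.211 mT

qvB = mv²/r gives B = mv/(qr).
B = (9.11×10^-31)(1.80×10^4) / [(1×1.60×10^-19)(4.86×10^-4)] = 2.11×10^-4 T.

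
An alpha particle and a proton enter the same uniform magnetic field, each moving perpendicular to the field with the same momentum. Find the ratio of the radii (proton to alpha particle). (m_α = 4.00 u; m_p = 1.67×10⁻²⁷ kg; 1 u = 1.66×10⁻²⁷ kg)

r = p/(qB) ⇒ at equal p, r ∝ 1/q.
r_{proton}/r_{alpha particle} = 2.00.

ratio ≈ 2.00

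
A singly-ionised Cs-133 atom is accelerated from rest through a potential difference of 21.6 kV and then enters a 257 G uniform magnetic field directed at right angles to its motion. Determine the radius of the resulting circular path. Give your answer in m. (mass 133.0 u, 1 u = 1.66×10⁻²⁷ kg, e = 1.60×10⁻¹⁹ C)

r ≈ 9.50 m

The kinetic energy gained is K = qV = (1×1.60×10^-19)(2.16×10^4) = 3.46×10^-15 J.
v = √(2K/m) = 1.77×10^5 m/s.
r = mv/(qB) = (2.21×10^-25)(1.77×10^5) / [(1×1.60×10^-19)(0.0257)] = 9.50 m.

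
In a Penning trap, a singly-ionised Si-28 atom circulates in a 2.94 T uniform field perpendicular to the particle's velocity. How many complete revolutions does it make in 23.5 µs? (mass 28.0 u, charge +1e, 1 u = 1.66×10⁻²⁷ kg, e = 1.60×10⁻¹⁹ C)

T = 2πm/(qB) = 2π(4.648×10^-26) / [(1×1.60×10^-19)(2.94)] = 6.2084×10^-7 s.
N = t/T = 2.35×10^-5 / 6.2084×10^-7 ≈ 37.85, so 37 complete revolutions.

N = 37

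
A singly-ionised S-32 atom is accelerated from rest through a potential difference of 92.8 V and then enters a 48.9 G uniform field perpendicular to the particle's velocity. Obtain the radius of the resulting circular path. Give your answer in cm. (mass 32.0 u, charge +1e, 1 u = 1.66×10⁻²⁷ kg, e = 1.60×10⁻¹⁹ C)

r ≈ 161 cm

The kinetic energy gained is K = qV = (1×1.60×10^-19)(92.8) = 1.48×10^-17 J.
v = √(2K/m) = 2.36×10^4 m/s.
r = mv/(qB) = (5.31×10^-26)(2.36×10^4) / [(1×1.60×10^-19)(4.89×10^-3)] = 1.61 m.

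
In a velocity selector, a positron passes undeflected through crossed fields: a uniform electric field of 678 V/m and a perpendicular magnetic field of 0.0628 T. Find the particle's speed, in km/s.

v ≈ 10.8 km/s

For zero net force, qE = qvB, so v = E/B.
v = (678) / (0.0628) = 1.08×10^4 m/s.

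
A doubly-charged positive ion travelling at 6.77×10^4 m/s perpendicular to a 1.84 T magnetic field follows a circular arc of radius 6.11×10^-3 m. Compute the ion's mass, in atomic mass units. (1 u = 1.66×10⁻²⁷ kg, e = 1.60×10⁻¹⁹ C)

qvB = mv²/r ⇒ m = qBr/v.
m = (2×1.60×10^-19)(1.84)(6.11×10^-3) / (6.77×10^4) = 5.31×10^-26 kg = 32.0 u.

m ≈ 32.0 u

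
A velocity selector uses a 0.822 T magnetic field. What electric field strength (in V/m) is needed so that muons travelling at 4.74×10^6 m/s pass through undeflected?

qE = qvB ⇒ E = vB = (4.74×10^6)(0.822) = 3.90×10^6 V/m.

E ≈ 3.90×10^6 V/m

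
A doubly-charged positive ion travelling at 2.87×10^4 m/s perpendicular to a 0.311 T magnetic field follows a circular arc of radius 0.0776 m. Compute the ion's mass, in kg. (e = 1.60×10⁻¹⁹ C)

qvB = mv²/r ⇒ m = qBr/v.
m = (2×1.60×10^-19)(0.311)(0.0776) / (2.87×10^4) = 2.69×10^-25 kg.

m ≈ 2.69×10^-25 kg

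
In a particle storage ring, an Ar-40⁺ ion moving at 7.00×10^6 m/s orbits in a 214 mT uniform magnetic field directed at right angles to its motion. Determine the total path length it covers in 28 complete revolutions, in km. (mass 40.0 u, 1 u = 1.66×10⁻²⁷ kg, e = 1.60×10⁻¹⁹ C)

r = mv/(qB) = 13.6 m, so one revolution covers 2πr = 85.3 m.
In 28 revolutions: L = 28·2πr = 2390 m.

L ≈ 2.39 km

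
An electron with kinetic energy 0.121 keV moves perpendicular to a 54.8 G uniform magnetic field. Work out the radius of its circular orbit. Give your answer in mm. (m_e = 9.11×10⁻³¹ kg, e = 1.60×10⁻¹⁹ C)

Convert the energy: K = 0.121 keV = 1.94×10^-17 J.
v = √(2K/m) = √(2·1.94×10^-17/9.11×10^-31) = 6.52×10^6 m/s.
r = mv/(qB) = (9.11×10^-31)(6.52×10^6) / [(1×1.60×10^-19)(5.48×10^-3)] = 6.77×10^-3 m.

r ≈ 6.77 mm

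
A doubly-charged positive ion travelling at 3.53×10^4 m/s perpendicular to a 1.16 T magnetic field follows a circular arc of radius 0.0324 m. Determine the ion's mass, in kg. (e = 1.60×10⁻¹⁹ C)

qvB = mv²/r ⇒ m = qBr/v.
m = (2×1.60×10^-19)(1.16)(0.0324) / (3.53×10^4) = 3.41×10^-25 kg.

m ≈ 3.41×10^-25 kg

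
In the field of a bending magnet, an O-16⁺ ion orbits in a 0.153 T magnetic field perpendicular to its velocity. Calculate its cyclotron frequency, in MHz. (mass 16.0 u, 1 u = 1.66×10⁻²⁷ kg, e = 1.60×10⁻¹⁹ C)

f ≈ 0.147 MHz

f = qB/(2πm) = (1×1.60×10^-19)(0.153) / [2π(2.66×10^-26)] = 1.47×10^5 Hz.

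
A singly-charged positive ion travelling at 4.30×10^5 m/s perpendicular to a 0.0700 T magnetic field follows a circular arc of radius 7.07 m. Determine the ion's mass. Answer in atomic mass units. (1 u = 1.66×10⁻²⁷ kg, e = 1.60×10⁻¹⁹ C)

qvB = mv²/r ⇒ m = qBr/v.
m = (1×1.60×10^-19)(0.0700)(7.07) / (4.30×10^5) = 1.84×10^-25 kg = 111 u.

m ≈ 111 u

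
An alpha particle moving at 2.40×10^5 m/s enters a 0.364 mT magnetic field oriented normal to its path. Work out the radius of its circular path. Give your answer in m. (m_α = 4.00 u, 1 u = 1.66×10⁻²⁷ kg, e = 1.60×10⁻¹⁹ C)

The magnetic force provides the centripetal force: qvB = mv²/r, so r = mv/(qB).
r = (6.64×10^-27 kg)(2.40×10^5 m/s) / [(2×1.60×10^-19 C)(3.64×10^-4 T)] = 13.7 m.

r ≈ 13.7 m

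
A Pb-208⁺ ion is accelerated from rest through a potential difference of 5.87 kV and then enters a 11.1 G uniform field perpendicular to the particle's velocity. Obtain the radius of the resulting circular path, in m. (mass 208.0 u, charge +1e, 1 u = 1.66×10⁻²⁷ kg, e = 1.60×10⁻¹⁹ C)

The kinetic energy gained is K = qV = (1×1.60×10^-19)(5870) = 9.39×10^-16 J.
v = √(2K/m) = 7.38×10^4 m/s.
r = mv/(qB) = (3.45×10^-25)(7.38×10^4) / [(1×1.60×10^-19)(1.11×10^-3)] = 143 m.

r ≈ 143 m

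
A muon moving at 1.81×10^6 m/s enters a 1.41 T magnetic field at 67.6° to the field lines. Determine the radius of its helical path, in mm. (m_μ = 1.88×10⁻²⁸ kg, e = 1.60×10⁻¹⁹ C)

r ≈ 1.39 mm

Only the perpendicular component v⊥ = v sin67.6° = 1.67×10^6 m/s is bent by the field.
r = m v⊥ /(qB) = (1.88×10^-28)(1.67×10^6) / [(1×1.60×10^-19)(1.41)] = 1.39×10^-3 m.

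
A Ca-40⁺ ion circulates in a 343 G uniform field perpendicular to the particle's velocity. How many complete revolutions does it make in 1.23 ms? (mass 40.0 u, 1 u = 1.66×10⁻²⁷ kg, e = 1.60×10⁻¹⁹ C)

N = 16

T = 2πm/(qB) = 2π(6.64×10^-26) / [(1×1.60×10^-19)(0.0343)] = 7.6021×10^-5 s.
N = t/T = 1.23×10^-3 / 7.6021×10^-5 ≈ 16.18, so 16 complete revolutions.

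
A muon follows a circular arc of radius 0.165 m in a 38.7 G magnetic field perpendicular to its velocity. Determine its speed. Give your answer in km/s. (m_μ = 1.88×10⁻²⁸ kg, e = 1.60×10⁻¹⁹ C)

From qvB = mv²/r, v = qBr/m.
v = (1×1.60×10^-19)(3.87×10^-3)(0.165) / (1.88×10^-28) = 5.43×10^5 m/s.

v ≈ 543 km/s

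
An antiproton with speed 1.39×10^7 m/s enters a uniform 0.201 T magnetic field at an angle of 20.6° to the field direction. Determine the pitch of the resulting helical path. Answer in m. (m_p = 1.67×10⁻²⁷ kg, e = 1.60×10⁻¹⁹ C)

The velocity component along B is v∥ = v cos20.6° = 1.30×10^7 m/s.
The cyclotron period T = 2πm/(qB) = 3.26×10^-7 s is set by m, q, B alone.
Pitch = v∥·T = (1.30×10^7)(3.26×10^-7) = 4.25 m.

pitch ≈ 4.25 m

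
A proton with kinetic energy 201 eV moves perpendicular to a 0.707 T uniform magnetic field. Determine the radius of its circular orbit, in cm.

Convert the energy: K = 201 eV = 3.22×10^-17 J.
v = √(2K/m) = √(2·3.22×10^-17/1.67×10^-27) = 1.96×10^5 m/s.
r = mv/(qB) = (1.67×10^-27)(1.96×10^5) / [(1×1.60×10^-19)(0.707)] = 2.90×10^-3 m.

r ≈ 0.290 cm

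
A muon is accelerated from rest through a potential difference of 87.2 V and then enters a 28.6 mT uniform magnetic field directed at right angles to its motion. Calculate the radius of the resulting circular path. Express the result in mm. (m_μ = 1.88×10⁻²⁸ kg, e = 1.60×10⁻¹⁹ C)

r ≈ 15.8 mm

The kinetic energy gained is K = qV = (1×1.60×10^-19)(87.2) = 1.40×10^-17 J.
v = √(2K/m) = 3.85×10^5 m/s.
r = mv/(qB) = (1.88×10^-28)(3.85×10^5) / [(1×1.60×10^-19)(0.0286)] = 0.0158 m.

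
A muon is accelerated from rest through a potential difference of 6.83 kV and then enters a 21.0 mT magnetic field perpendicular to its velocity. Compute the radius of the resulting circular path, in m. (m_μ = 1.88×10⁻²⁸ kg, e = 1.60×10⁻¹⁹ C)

The kinetic energy gained is K = qV = (1×1.60×10^-19)(6830) = 1.09×10^-15 J.
v = √(2K/m) = 3.41×10^6 m/s.
r = mv/(qB) = (1.88×10^-28)(3.41×10^6) / [(1×1.60×10^-19)(0.0210)] = 0.191 m.

r ≈ 0.191 m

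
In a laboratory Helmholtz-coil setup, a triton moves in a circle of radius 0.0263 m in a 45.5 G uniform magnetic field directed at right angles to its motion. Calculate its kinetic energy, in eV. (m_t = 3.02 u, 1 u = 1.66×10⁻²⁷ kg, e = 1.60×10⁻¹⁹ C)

v = qBr/m = (1×1.60×10^-19)(4.55×10^-3)(0.0263) / (5.01×10^-27) = 3820 m/s.
K = ½mv² = 0.5·(5.01×10^-27)·(3820)² = 3.66×10^-20 J = 0.229 eV.

K ≈ 0.229 eV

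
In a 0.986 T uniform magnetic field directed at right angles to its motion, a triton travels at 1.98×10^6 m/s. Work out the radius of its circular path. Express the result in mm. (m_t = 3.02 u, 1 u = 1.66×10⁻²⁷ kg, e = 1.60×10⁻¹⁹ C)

r ≈ 62.9 mm

The magnetic force provides the centripetal force: qvB = mv²/r, so r = mv/(qB).
r = (5.01×10^-27 kg)(1.98×10^6 m/s) / [(1×1.60×10^-19 C)(0.986 T)] = 0.0629 m.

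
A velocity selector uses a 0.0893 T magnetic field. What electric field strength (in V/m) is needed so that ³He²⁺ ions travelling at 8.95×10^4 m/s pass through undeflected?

E ≈ 7990 V/m

qE = qvB ⇒ E = vB = (8.95×10^4)(0.0893) = 7990 V/m.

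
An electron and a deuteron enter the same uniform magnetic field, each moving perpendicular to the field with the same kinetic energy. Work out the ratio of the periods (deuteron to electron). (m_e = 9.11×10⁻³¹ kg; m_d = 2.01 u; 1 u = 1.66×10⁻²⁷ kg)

T = 2πm/(qB) is independent of speed, so T₂/T₁ = (m₂/q₂)/(m₁/q₁).
T_{deuteron}/T_{electron} = (3.34×10^-27/1e) / (9.11×10^-31/1e) = 3660.

ratio ≈ 3660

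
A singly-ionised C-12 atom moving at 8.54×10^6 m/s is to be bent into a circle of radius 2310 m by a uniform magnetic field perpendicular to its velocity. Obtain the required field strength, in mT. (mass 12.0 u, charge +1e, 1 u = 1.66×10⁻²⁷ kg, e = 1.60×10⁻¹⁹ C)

qvB = mv²/r gives B = mv/(qr).
B = (1.99×10^-26)(8.54×10^6) / [(1×1.60×10^-19)(2310)] = 4.60×10^-4 T.

B ≈ 0.460 mT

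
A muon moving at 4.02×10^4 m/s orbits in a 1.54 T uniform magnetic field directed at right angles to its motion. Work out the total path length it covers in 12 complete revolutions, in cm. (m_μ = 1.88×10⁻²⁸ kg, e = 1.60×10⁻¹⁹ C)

r = mv/(qB) = 3.07×10^-5 m, so one revolution covers 2πr = 1.93×10^-4 m.
In 12 revolutions: L = 12·2πr = 2.31×10^-3 m.

L ≈ 0.231 cm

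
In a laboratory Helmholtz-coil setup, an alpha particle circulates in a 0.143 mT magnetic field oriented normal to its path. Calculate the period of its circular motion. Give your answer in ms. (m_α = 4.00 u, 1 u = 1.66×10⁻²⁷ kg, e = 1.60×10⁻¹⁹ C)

T ≈ 0.912 ms

The cyclotron period is independent of speed: T = 2πm/(qB).
T = 2π(6.64×10^-27) / [(2×1.60×10^-19)(1.43×10^-4)] = 9.12×10^-4 s.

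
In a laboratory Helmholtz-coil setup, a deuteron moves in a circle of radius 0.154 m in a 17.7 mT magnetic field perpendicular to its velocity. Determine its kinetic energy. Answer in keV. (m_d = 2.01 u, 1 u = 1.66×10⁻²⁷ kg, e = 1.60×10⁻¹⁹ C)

v = qBr/m = (1×1.60×10^-19)(0.0177)(0.154) / (3.34×10^-27) = 1.31×10^5 m/s.
K = ½mv² = 0.5·(3.34×10^-27)·(1.31×10^5)² = 2.85×10^-17 J = 0.178 keV.

K ≈ 0.178 keV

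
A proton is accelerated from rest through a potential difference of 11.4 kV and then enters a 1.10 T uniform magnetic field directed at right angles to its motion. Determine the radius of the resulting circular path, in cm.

The kinetic energy gained is K = qV = (1×1.60×10^-19)(1.14×10^4) = 1.82×10^-15 J.
v = √(2K/m) = 1.48×10^6 m/s.
r = mv/(qB) = (1.67×10^-27)(1.48×10^6) / [(1×1.60×10^-19)(1.10)] = 0.0140 m.

r ≈ 1.40 cm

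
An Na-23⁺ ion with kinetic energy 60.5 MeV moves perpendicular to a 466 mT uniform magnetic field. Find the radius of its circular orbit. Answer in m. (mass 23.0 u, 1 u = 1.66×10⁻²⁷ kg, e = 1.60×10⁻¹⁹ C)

Convert the energy: K = 60.5 MeV = 9.68×10^-12 J.
v = √(2K/m) = √(2·9.68×10^-12/3.82×10^-26) = 2.25×10^7 m/s.
r = mv/(qB) = (3.82×10^-26)(2.25×10^7) / [(1×1.60×10^-19)(0.466)] = 11.5 m.

r ≈ 11.5 m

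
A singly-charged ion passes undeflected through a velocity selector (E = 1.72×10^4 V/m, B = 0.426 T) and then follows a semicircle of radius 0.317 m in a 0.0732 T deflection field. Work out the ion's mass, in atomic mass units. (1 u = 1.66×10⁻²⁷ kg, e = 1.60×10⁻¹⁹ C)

m ≈ 55.4 u

v = E/B₁ = 4.04×10^4 m/s.
From r = mv/(qB₂), m = qB₂r/v = (1×1.60×10^-19)(0.0732)(0.317) / (4.04×10^4) = 9.20×10^-26 kg.
In atomic mass units: m = 9.20×10^-26 / 1.66×10^-27 = 55.4 u.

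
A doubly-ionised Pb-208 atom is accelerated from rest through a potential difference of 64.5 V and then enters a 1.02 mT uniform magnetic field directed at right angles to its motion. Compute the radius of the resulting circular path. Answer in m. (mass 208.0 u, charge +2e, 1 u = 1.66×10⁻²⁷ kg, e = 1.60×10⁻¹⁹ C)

r ≈ 11.6 m

The kinetic energy gained is K = qV = (2×1.60×10^-19)(64.5) = 2.06×10^-17 J.
v = √(2K/m) = 1.09×10^4 m/s.
r = mv/(qB) = (3.45×10^-25)(1.09×10^4) / [(2×1.60×10^-19)(1.02×10^-3)] = 11.6 m.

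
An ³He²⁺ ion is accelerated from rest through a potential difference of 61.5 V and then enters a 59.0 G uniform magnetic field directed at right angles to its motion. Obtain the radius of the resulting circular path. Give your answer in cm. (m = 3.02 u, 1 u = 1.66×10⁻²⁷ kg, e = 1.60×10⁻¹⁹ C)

r ≈ 23.5 cm

The kinetic energy gained is K = qV = (2×1.60×10^-19)(61.5) = 1.97×10^-17 J.
v = √(2K/m) = 8.86×10^4 m/s.
r = mv/(qB) = (5.01×10^-27)(8.86×10^4) / [(2×1.60×10^-19)(5.90×10^-3)] = 0.235 m.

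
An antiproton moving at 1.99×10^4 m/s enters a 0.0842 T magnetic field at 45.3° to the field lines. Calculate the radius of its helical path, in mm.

Only the perpendicular component v⊥ = v sin45.3° = 1.41×10^4 m/s is bent by the field.
r = m v⊥ /(qB) = (1.67×10^-27)(1.41×10^4) / [(1×1.60×10^-19)(0.0842)] = 1.75×10^-3 m.

r ≈ 1.75 mm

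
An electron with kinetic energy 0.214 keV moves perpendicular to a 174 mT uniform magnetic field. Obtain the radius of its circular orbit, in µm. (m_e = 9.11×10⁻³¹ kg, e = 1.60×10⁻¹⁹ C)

r ≈ 284 µm

Convert the energy: K = 0.214 keV = 3.42×10^-17 J.
v = √(2K/m) = √(2·3.42×10^-17/9.11×10^-31) = 8.67×10^6 m/s.
r = mv/(qB) = (9.11×10^-31)(8.67×10^6) / [(1×1.60×10^-19)(0.174)] = 2.84×10^-4 m.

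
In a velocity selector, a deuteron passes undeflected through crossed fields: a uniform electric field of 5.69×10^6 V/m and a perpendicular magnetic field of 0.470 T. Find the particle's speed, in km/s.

For zero net force, qE = qvB, so v = E/B.
v = (5.69×10^6) / (0.470) = 1.21×10^7 m/s.

v ≈ 12100 km/s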